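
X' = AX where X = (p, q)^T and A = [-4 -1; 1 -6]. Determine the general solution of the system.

p(t) = c_1e^(-5t) + c_2te^(-5t) + 2c_2e^(-5t), q(t) = c_1e^(-5t) + c_2te^(-5t) + c_2e^(-5t)

Coefficient matrix A = [[-4, -1], [1, -6]].
Characteristic polynomial det(A - λI) = λ^2 + 10λ + 25 = 0.
Single eigenvalue λ = -5 with algebraic multiplicity 2.
Eigenvector v = (1,1); generalized eigenvector w with (A-λI)w=v is (2,1).
General solution: e^(-5t)[c_1·v + c_2·(t·v + w)].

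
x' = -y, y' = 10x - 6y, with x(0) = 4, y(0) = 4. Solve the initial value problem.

Coefficient matrix A = [[0, -1], [10, -6]].
Characteristic polynomial det(A - λI) = λ^2 + 6λ + 10 = 0.
Eigenvalues λ = -3 ± i (complex conjugate pair).
For λ=-3+i: an eigenvector is (0,1) - i(-1,-3) = (0 + i, 1 + 3i).
A real fundamental pair from Re and Im of e^((-3+i)t)v: X_1 = e^(-3t)(cos(t)·(0,1) + sin(t)·(-1,-3)), X_2 = e^(-3t)(sin(t)·(0,1) - cos(t)·(-1,-3)).
General solution: C_1X_1 + C_2X_2.
Applying x(0)=4, y(0)=4 gives C_1=-8, C_2=4.

x(t) = 8e^(-3t)sin(t) + 4e^(-3t)cos(t), y(t) = 28e^(-3t)sin(t) + 4e^(-3t)cos(t)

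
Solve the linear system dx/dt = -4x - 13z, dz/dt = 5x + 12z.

Coefficient matrix A = [[-4, -13], [5, 12]].
Characteristic polynomial det(A - λI) = λ^2 - 8λ + 17 = 0.
Eigenvalues λ = 4 ± i (complex conjugate pair).
For λ=4+i: an eigenvector is (3,-2) - i(2,-1) = (3 - 2i, -2 + i).
A real fundamental pair from Re and Im of e^((4+i)t)v: X_1 = e^(4t)(cos(t)·(3,-2) + sin(t)·(2,-1)), X_2 = e^(4t)(sin(t)·(3,-2) - cos(t)·(2,-1)).
General solution: c_1X_1 + c_2X_2.

x(t) = 2c_1e^(4t)sin(t) + 3c_1e^(4t)cos(t) + 3c_2e^(4t)sin(t) - 2c_2e^(4t)cos(t), z(t) = -c_1e^(4t)sin(t) - 2c_1e^(4t)cos(t) - 2c_2e^(4t)sin(t) + c_2e^(4t)cos(t)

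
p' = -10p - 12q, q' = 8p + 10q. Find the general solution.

Coefficient matrix A = [[-10, -12], [8, 10]].
Characteristic polynomial det(A - λI) = λ^2 - 4 = 0.
Eigenvalues λ = -2, 2.
For λ=-2: (A-λI) row 1 is [-8, -12], so an eigenvector is (-3, 2).
For λ=2: (A-λI) row 1 is [-12, -12], so an eigenvector is (1, -1).
General solution: c_1e^(-2t)(-3,2) + c_2e^(2t)(1,-1).

p(t) = -3c_1e^(-2t) + c_2e^(2t), q(t) = 2c_1e^(-2t) - c_2e^(2t)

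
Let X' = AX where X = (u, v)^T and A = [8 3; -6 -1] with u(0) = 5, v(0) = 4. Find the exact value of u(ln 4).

A = [[8,3],[-6,-1]]; eigenvalues λ = 2, 5.
Eigenvectors: (-1,2) for λ=2, (1,-1) for λ=5.
From the initial condition, c_1 = 9, c_2 = 14.
u(ln 4) = (9)(4^2)(-1) + (14)(4^5)(1) = 14192.

14192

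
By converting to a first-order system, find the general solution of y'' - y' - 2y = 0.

Let x_1 = y, x_2 = y'. Then x_1' = x_2 and x_2' = 2x_1 + x_2.
A = [[0,1],[2,1]]; det(A-λI) = λ^2 - λ - 2.
Eigenvalues λ = -1, 2 with eigenvectors (1,-1), (1,2).

y(t) = C_1e^(-t) + C_2e^(2t)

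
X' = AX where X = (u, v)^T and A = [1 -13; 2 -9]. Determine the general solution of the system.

Coefficient matrix A = [[1, -13], [2, -9]].
Characteristic polynomial det(A - λI) = λ^2 + 8λ + 17 = 0.
Eigenvalues λ = -4 ± i (complex conjugate pair).
For λ=-4+i: an eigenvector is (-2,-1) - i(3,1) = (-2 - 3i, -1 - i).
A real fundamental pair from Re and Im of e^((-4+i)t)v: X_1 = e^(-4t)(cos(t)·(-2,-1) + sin(t)·(3,1)), X_2 = e^(-4t)(sin(t)·(-2,-1) - cos(t)·(3,1)).
General solution: C_1X_1 + C_2X_2.

u(t) = 3C_1e^(-4t)sin(t) - 2C_1e^(-4t)cos(t) - 2C_2e^(-4t)sin(t) - 3C_2e^(-4t)cos(t), v(t) = C_1e^(-4t)sin(t) - C_1e^(-4t)cos(t) - C_2e^(-4t)sin(t) - C_2e^(-4t)cos(t)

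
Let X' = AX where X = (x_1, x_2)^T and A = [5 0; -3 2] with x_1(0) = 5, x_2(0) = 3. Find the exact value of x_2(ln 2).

A = [[5,0],[-3,2]]; eigenvalues λ = 5, 2.
Eigenvectors: (-1,1) for λ=5, (0,-1) for λ=2.
From the initial condition, c_1 = -5, c_2 = -8.
x_2(ln 2) = (-5)(2^5)(1) + (-8)(2^2)(-1) = -128.

-128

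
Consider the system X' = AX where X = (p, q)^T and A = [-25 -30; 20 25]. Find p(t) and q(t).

p(t) = 3c_1e^(-5t) + c_2e^(5t), q(t) = -2c_1e^(-5t) - c_2e^(5t)

Coefficient matrix A = [[-25, -30], [20, 25]].
Characteristic polynomial det(A - λI) = λ^2 - 25 = 0.
Eigenvalues λ = -5, 5.
For λ=-5: (A-λI) row 1 is [-20, -30], so an eigenvector is (3, -2).
For λ=5: (A-λI) row 1 is [-30, -30], so an eigenvector is (1, -1).
General solution: c_1e^(-5t)(3,-2) + c_2e^(5t)(1,-1).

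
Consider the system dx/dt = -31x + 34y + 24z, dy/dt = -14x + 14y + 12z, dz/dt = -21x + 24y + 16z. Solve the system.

Coefficient matrix A = [[-31, 34, 24], [-14, 14, 12], [-21, 24, 16]].
det(A - λI) = 0 gives eigenvalues λ = -3, -2, 4.
For λ=-3: eigenvector (5,2,3).
For λ=-2: eigenvector (2,1,1).
For λ=4: eigenvector (4,2,3).
General solution: C_1e^(-3t)(5,2,3) + C_2e^(-2t)(2,1,1) + C_3e^(4t)(4,2,3).

x(t) = 5C_1e^(-3t) + 2C_2e^(-2t) + 4C_3e^(4t), y(t) = 2C_1e^(-3t) + C_2e^(-2t) + 2C_3e^(4t), z(t) = 3C_1e^(-3t) + C_2e^(-2t) + 3C_3e^(4t)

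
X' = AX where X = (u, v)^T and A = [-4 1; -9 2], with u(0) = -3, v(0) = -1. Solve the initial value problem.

u(t) = 8te^(-t) - 3e^(-t), v(t) = 24te^(-t) - e^(-t)

Coefficient matrix A = [[-4, 1], [-9, 2]].
Characteristic polynomial det(A - λI) = λ^2 + 2λ + 1 = 0.
Single eigenvalue λ = -1 with algebraic multiplicity 2.
Eigenvector v = (-1,-3); generalized eigenvector w with (A-λI)w=v is (0,-1).
General solution: e^(-t)[C_1·v + C_2·(t·v + w)].
Applying u(0)=-3, v(0)=-1 gives C_1=3, C_2=-8.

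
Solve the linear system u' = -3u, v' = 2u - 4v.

u(t) = -C_2e^(-3t), v(t) = C_1e^(-4t) - 2C_2e^(-3t)

Coefficient matrix A = [[-3, 0], [2, -4]].
Characteristic polynomial det(A - λI) = λ^2 + 7λ + 12 = 0.
Eigenvalues λ = -4, -3.
For λ=-4: (A-λI) row 1 is [1, 0], so an eigenvector is (0, 1).
For λ=-3: (A-λI) row 2 is [2, -1], so an eigenvector is (-1, -2).
General solution: C_1e^(-4t)(0,1) + C_2e^(-3t)(-1,-2).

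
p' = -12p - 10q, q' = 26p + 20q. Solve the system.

Coefficient matrix A = [[-12, -10], [26, 20]].
Characteristic polynomial det(A - λI) = λ^2 - 8λ + 20 = 0.
Eigenvalues λ = 4 ± 2i (complex conjugate pair).
For λ=4+2i: an eigenvector is (-1,2) - i(-2,3) = (-1 + 2i, 2 - 3i).
A real fundamental pair from Re and Im of e^((4+2i)t)v: X_1 = e^(4t)(cos(2t)·(-1,2) + sin(2t)·(-2,3)), X_2 = e^(4t)(sin(2t)·(-1,2) - cos(2t)·(-2,3)).
General solution: c_1X_1 + c_2X_2.

p(t) = -2c_1e^(4t)sin(2t) - c_1e^(4t)cos(2t) - c_2e^(4t)sin(2t) + 2c_2e^(4t)cos(2t), q(t) = 3c_1e^(4t)sin(2t) + 2c_1e^(4t)cos(2t) + 2c_2e^(4t)sin(2t) - 3c_2e^(4t)cos(2t)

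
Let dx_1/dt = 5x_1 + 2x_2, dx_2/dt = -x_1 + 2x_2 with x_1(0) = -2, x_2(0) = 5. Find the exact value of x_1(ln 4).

1024

A = [[5,2],[-1,2]]; eigenvalues λ = 4, 3.
Eigenvectors: (-2,1) for λ=4, (1,-1) for λ=3.
From the initial condition, c_1 = -3, c_2 = -8.
x_1(ln 4) = (-3)(4^4)(-2) + (-8)(4^3)(1) = 1024.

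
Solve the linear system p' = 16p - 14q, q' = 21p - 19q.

Coefficient matrix A = [[16, -14], [21, -19]].
Characteristic polynomial det(A - λI) = λ^2 + 3λ - 10 = 0.
Eigenvalues λ = -5, 2.
For λ=-5: (A-λI) row 1 is [21, -14], so an eigenvector is (2, 3).
For λ=2: (A-λI) row 1 is [14, -14], so an eigenvector is (1, 1).
General solution: C_1e^(-5t)(2,3) + C_2e^(2t)(1,1).

p(t) = 2C_1e^(-5t) + C_2e^(2t), q(t) = 3C_1e^(-5t) + C_2e^(2t)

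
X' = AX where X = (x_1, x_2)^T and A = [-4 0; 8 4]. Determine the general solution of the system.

Coefficient matrix A = [[-4, 0], [8, 4]].
Characteristic polynomial det(A - λI) = λ^2 - 16 = 0.
Eigenvalues λ = -4, 4.
For λ=-4: (A-λI) row 2 is [8, 8], so an eigenvector is (-1, 1).
For λ=4: (A-λI) row 1 is [-8, 0], so an eigenvector is (0, -1).
General solution: c_1e^(-4t)(-1,1) + c_2e^(4t)(0,-1).

x_1(t) = -c_1e^(-4t), x_2(t) = c_1e^(-4t) - c_2e^(4t)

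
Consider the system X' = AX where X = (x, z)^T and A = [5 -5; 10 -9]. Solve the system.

x(t) = C_1e^(-2t)sin(t) - 2C_1e^(-2t)cos(t) - 2C_2e^(-2t)sin(t) - C_2e^(-2t)cos(t), z(t) = C_1e^(-2t)sin(t) - 3C_1e^(-2t)cos(t) - 3C_2e^(-2t)sin(t) - C_2e^(-2t)cos(t)

Coefficient matrix A = [[5, -5], [10, -9]].
Characteristic polynomial det(A - λI) = λ^2 + 4λ + 5 = 0.
Eigenvalues λ = -2 ± i (complex conjugate pair).
For λ=-2+i: an eigenvector is (-2,-3) - i(1,1) = (-2 - i, -3 - i).
A real fundamental pair from Re and Im of e^((-2+i)t)v: X_1 = e^(-2t)(cos(t)·(-2,-3) + sin(t)·(1,1)), X_2 = e^(-2t)(sin(t)·(-2,-3) - cos(t)·(1,1)).
General solution: C_1X_1 + C_2X_2.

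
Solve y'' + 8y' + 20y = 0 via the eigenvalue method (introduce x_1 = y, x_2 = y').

Let x_1 = y, x_2 = y'. Then x_1' = x_2 and x_2' = -20x_1 - 8x_2.
A = [[0,1],[-20,-8]]; det(A-λI) = λ^2 + 8λ + 20.
Eigenvalues λ = -4 ± 2i.

y(t) = C_1e^(-4t)cos(2t) + C_2e^(-4t)sin(2t)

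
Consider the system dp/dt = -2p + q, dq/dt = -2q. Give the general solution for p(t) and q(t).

p(t) = K_1e^(-2t) + K_2te^(-2t) - 2K_2e^(-2t), q(t) = K_2e^(-2t)

Coefficient matrix A = [[-2, 1], [0, -2]].
Characteristic polynomial det(A - λI) = λ^2 + 4λ + 4 = 0.
Single eigenvalue λ = -2 with algebraic multiplicity 2.
Eigenvector v = (1,0); generalized eigenvector w with (A-λI)w=v is (-2,1).
General solution: e^(-2t)[K_1·v + K_2·(t·v + w)].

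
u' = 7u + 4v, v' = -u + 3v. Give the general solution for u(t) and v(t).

u(t) = -2C_1e^(5t) - 2C_2te^(5t) - 3C_2e^(5t), v(t) = C_1e^(5t) + C_2te^(5t) + C_2e^(5t)

Coefficient matrix A = [[7, 4], [-1, 3]].
Characteristic polynomial det(A - λI) = λ^2 - 10λ + 25 = 0.
Single eigenvalue λ = 5 with algebraic multiplicity 2.
Eigenvector v = (-2,1); generalized eigenvector w with (A-λI)w=v is (-3,1).
General solution: e^(5t)[C_1·v + C_2·(t·v + w)].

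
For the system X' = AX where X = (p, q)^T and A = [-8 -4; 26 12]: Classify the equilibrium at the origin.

unstable spiral

A = [[-8,-4],[26,12]]; det(A-λI) = λ^2 - 4λ + 8.
λ = 2 ± 2i: positive real part.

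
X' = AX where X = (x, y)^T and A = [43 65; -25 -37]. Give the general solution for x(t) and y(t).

x(t) = 2K_1e^(3t)sin(5t) - 3K_1e^(3t)cos(5t) - 3K_2e^(3t)sin(5t) - 2K_2e^(3t)cos(5t), y(t) = -K_1e^(3t)sin(5t) + 2K_1e^(3t)cos(5t) + 2K_2e^(3t)sin(5t) + K_2e^(3t)cos(5t)

Coefficient matrix A = [[43, 65], [-25, -37]].
Characteristic polynomial det(A - λI) = λ^2 - 6λ + 34 = 0.
Eigenvalues λ = 3 ± 5i (complex conjugate pair).
For λ=3+5i: an eigenvector is (-3,2) - i(2,-1) = (-3 - 2i, 2 + i).
A real fundamental pair from Re and Im of e^((3+5i)t)v: X_1 = e^(3t)(cos(5t)·(-3,2) + sin(5t)·(2,-1)), X_2 = e^(3t)(sin(5t)·(-3,2) - cos(5t)·(2,-1)).
General solution: K_1X_1 + K_2X_2.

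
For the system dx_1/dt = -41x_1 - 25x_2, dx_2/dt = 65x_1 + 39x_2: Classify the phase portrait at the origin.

stable spiral

A = [[-41,-25],[65,39]]; det(A-λI) = λ^2 + 2λ + 26.
λ = -1 ± 5i: negative real part.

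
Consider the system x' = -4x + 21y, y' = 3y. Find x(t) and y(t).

Coefficient matrix A = [[-4, 21], [0, 3]].
Characteristic polynomial det(A - λI) = λ^2 + λ - 12 = 0.
Eigenvalues λ = -4, 3.
For λ=-4: (A-λI) row 1 is [0, 21], so an eigenvector is (1, 0).
For λ=3: (A-λI) row 1 is [-7, 21], so an eigenvector is (-3, -1).
General solution: K_1e^(-4t)(1,0) + K_2e^(3t)(-3,-1).

x(t) = K_1e^(-4t) - 3K_2e^(3t), y(t) = -K_2e^(3t)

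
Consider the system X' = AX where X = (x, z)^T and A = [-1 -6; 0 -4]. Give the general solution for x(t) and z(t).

Coefficient matrix A = [[-1, -6], [0, -4]].
Characteristic polynomial det(A - λI) = λ^2 + 5λ + 4 = 0.
Eigenvalues λ = -4, -1.
For λ=-4: (A-λI) row 1 is [3, -6], so an eigenvector is (2, 1).
For λ=-1: (A-λI) row 1 is [0, -6], so an eigenvector is (1, 0).
General solution: C_1e^(-4t)(2,1) + C_2e^(-t)(1,0).

x(t) = 2C_1e^(-4t) + C_2e^(-t), z(t) = C_1e^(-4t)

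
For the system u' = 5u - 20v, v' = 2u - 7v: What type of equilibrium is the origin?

A = [[5,-20],[2,-7]]; det(A-λI) = λ^2 + 2λ + 5.
λ = -1 ± 2i: negative real part.

stable spiral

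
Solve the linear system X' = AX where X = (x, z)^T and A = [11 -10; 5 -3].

Coefficient matrix A = [[11, -10], [5, -3]].
Characteristic polynomial det(A - λI) = λ^2 - 8λ + 17 = 0.
Eigenvalues λ = 4 ± i (complex conjugate pair).
For λ=4+i: an eigenvector is (3,2) - i(1,1) = (3 - i, 2 - i).
A real fundamental pair from Re and Im of e^((4+i)t)v: X_1 = e^(4t)(cos(t)·(3,2) + sin(t)·(1,1)), X_2 = e^(4t)(sin(t)·(3,2) - cos(t)·(1,1)).
General solution: K_1X_1 + K_2X_2.

x(t) = K_1e^(4t)sin(t) + 3K_1e^(4t)cos(t) + 3K_2e^(4t)sin(t) - K_2e^(4t)cos(t), z(t) = K_1e^(4t)sin(t) + 2K_1e^(4t)cos(t) + 2K_2e^(4t)sin(t) - K_2e^(4t)cos(t)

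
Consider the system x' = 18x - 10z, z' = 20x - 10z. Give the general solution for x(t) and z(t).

x(t) = K_1e^(4t)sin(2t) - 2K_1e^(4t)cos(2t) - 2K_2e^(4t)sin(2t) - K_2e^(4t)cos(2t), z(t) = K_1e^(4t)sin(2t) - 3K_1e^(4t)cos(2t) - 3K_2e^(4t)sin(2t) - K_2e^(4t)cos(2t)

Coefficient matrix A = [[18, -10], [20, -10]].
Characteristic polynomial det(A - λI) = λ^2 - 8λ + 20 = 0.
Eigenvalues λ = 4 ± 2i (complex conjugate pair).
For λ=4+2i: an eigenvector is (-2,-3) - i(1,1) = (-2 - i, -3 - i).
A real fundamental pair from Re and Im of e^((4+2i)t)v: X_1 = e^(4t)(cos(2t)·(-2,-3) + sin(2t)·(1,1)), X_2 = e^(4t)(sin(2t)·(-2,-3) - cos(2t)·(1,1)).
General solution: K_1X_1 + K_2X_2.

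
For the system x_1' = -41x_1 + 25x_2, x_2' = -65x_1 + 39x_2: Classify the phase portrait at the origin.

A = [[-41,25],[-65,39]]; det(A-λI) = λ^2 + 2λ + 26.
λ = -1 ± 5i: negative real part.

stable spiral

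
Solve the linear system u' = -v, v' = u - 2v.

u(t) = C_1e^(-t) + C_2te^(-t), v(t) = C_1e^(-t) + C_2te^(-t) - C_2e^(-t)

Coefficient matrix A = [[0, -1], [1, -2]].
Characteristic polynomial det(A - λI) = λ^2 + 2λ + 1 = 0.
Single eigenvalue λ = -1 with algebraic multiplicity 2.
Eigenvector v = (1,1); generalized eigenvector w with (A-λI)w=v is (0,-1).
General solution: e^(-t)[C_1·v + C_2·(t·v + w)].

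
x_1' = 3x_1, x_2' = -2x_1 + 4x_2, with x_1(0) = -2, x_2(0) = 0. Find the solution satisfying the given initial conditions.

x_1(t) = -2e^(3t), x_2(t) = 4e^(4t) - 4e^(3t)

Coefficient matrix A = [[3, 0], [-2, 4]].
Characteristic polynomial det(A - λI) = λ^2 - 7λ + 12 = 0.
Eigenvalues λ = 3, 4.
For λ=3: (A-λI) row 2 is [-2, 1], so an eigenvector is (-1, -2).
For λ=4: (A-λI) row 1 is [-1, 0], so an eigenvector is (0, -1).
General solution: K_1e^(3t)(-1,-2) + K_2e^(4t)(0,-1).
Applying x_1(0)=-2, x_2(0)=0 gives K_1=2, K_2=-4.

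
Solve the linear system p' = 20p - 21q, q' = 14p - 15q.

Coefficient matrix A = [[20, -21], [14, -15]].
Characteristic polynomial det(A - λI) = λ^2 - 5λ - 6 = 0.
Eigenvalues λ = -1, 6.
For λ=-1: (A-λI) row 1 is [21, -21], so an eigenvector is (-1, -1).
For λ=6: (A-λI) row 1 is [14, -21], so an eigenvector is (-3, -2).
General solution: c_1e^(-t)(-1,-1) + c_2e^(6t)(-3,-2).

p(t) = -c_1e^(-t) - 3c_2e^(6t), q(t) = -c_1e^(-t) - 2c_2e^(6t)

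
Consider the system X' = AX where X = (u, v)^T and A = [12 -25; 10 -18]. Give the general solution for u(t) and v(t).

u(t) = 2C_1e^(-3t)sin(5t) - C_1e^(-3t)cos(5t) - C_2e^(-3t)sin(5t) - 2C_2e^(-3t)cos(5t), v(t) = C_1e^(-3t)sin(5t) - C_1e^(-3t)cos(5t) - C_2e^(-3t)sin(5t) - C_2e^(-3t)cos(5t)

Coefficient matrix A = [[12, -25], [10, -18]].
Characteristic polynomial det(A - λI) = λ^2 + 6λ + 34 = 0.
Eigenvalues λ = -3 ± 5i (complex conjugate pair).
For λ=-3+5i: an eigenvector is (-1,-1) - i(2,1) = (-1 - 2i, -1 - i).
A real fundamental pair from Re and Im of e^((-3+5i)t)v: X_1 = e^(-3t)(cos(5t)·(-1,-1) + sin(5t)·(2,1)), X_2 = e^(-3t)(sin(5t)·(-1,-1) - cos(5t)·(2,1)).
General solution: C_1X_1 + C_2X_2.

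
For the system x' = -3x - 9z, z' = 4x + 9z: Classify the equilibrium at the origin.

A = [[-3,-9],[4,9]]; det(A-λI) = λ^2 - 6λ + 9.
repeated λ = 3 with a single eigenvector.

unstable improper node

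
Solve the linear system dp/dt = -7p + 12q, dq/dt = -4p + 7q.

Coefficient matrix A = [[-7, 12], [-4, 7]].
Characteristic polynomial det(A - λI) = λ^2 - 1 = 0.
Eigenvalues λ = 1, -1.
For λ=1: (A-λI) row 1 is [-8, 12], so an eigenvector is (3, 2).
For λ=-1: (A-λI) row 1 is [-6, 12], so an eigenvector is (2, 1).
General solution: c_1e^(t)(3,2) + c_2e^(-t)(2,1).

p(t) = 3c_1e^(t) + 2c_2e^(-t), q(t) = 2c_1e^(t) + c_2e^(-t)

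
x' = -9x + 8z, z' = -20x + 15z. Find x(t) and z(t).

x(t) = -c_1e^(3t)sin(4t) + c_1e^(3t)cos(4t) + c_2e^(3t)sin(4t) + c_2e^(3t)cos(4t), z(t) = -2c_1e^(3t)sin(4t) + c_1e^(3t)cos(4t) + c_2e^(3t)sin(4t) + 2c_2e^(3t)cos(4t)

Coefficient matrix A = [[-9, 8], [-20, 15]].
Characteristic polynomial det(A - λI) = λ^2 - 6λ + 25 = 0.
Eigenvalues λ = 3 ± 4i (complex conjugate pair).
For λ=3+4i: an eigenvector is (1,1) - i(-1,-2) = (1 + i, 1 + 2i).
A real fundamental pair from Re and Im of e^((3+4i)t)v: X_1 = e^(3t)(cos(4t)·(1,1) + sin(4t)·(-1,-2)), X_2 = e^(3t)(sin(4t)·(1,1) - cos(4t)·(-1,-2)).
General solution: c_1X_1 + c_2X_2.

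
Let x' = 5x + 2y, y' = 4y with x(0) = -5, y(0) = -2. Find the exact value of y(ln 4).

-512

A = [[5,2],[0,4]]; eigenvalues λ = 4, 5.
Eigenvectors: (-2,1) for λ=4, (-1,0) for λ=5.
From the initial condition, c_1 = -2, c_2 = 9.
y(ln 4) = (-2)(4^4)(1) + (9)(4^5)(0) = -512.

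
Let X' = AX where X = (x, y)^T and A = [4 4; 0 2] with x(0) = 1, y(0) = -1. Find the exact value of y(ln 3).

A = [[4,4],[0,2]]; eigenvalues λ = 4, 2.
Eigenvectors: (1,0) for λ=4, (2,-1) for λ=2.
From the initial condition, c_1 = -1, c_2 = 1.
y(ln 3) = (-1)(3^4)(0) + (1)(3^2)(-1) = -9.

-9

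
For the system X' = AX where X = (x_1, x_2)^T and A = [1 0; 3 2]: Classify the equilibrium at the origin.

A = [[1,0],[3,2]]; det(A-λI) = λ^2 - 3λ + 2.
λ = 1, 2: both positive.

unstable node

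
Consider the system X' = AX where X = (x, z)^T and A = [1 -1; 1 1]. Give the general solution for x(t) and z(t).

Coefficient matrix A = [[1, -1], [1, 1]].
Characteristic polynomial det(A - λI) = λ^2 - 2λ + 2 = 0.
Eigenvalues λ = 1 ± i (complex conjugate pair).
For λ=1+i: an eigenvector is (0,1) - i(-1,0) = (0 + i, 1).
A real fundamental pair from Re and Im of e^((1+i)t)v: X_1 = e^(t)(cos(t)·(0,1) + sin(t)·(-1,0)), X_2 = e^(t)(sin(t)·(0,1) - cos(t)·(-1,0)).
General solution: K_1X_1 + K_2X_2.

x(t) = -K_1e^(t)sin(t) + K_2e^(t)cos(t), z(t) = K_1e^(t)cos(t) + K_2e^(t)sin(t)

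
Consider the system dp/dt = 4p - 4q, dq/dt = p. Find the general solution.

Coefficient matrix A = [[4, -4], [1, 0]].
Characteristic polynomial det(A - λI) = λ^2 - 4λ + 4 = 0.
Single eigenvalue λ = 2 with algebraic multiplicity 2.
Eigenvector v = (2,1); generalized eigenvector w with (A-λI)w=v is (3,1).
General solution: e^(2t)[C_1·v + C_2·(t·v + w)].

p(t) = 2C_1e^(2t) + 2C_2te^(2t) + 3C_2e^(2t), q(t) = C_1e^(2t) + C_2te^(2t) + C_2e^(2t)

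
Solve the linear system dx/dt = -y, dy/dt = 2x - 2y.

x(t) = -C_1e^(-t)sin(t) + C_2e^(-t)cos(t), y(t) = -C_1e^(-t)sin(t) + C_1e^(-t)cos(t) + C_2e^(-t)sin(t) + C_2e^(-t)cos(t)

Coefficient matrix A = [[0, -1], [2, -2]].
Characteristic polynomial det(A - λI) = λ^2 + 2λ + 2 = 0.
Eigenvalues λ = -1 ± i (complex conjugate pair).
For λ=-1+i: an eigenvector is (0,1) - i(-1,-1) = (0 + i, 1 + i).
A real fundamental pair from Re and Im of e^((-1+i)t)v: X_1 = e^(-t)(cos(t)·(0,1) + sin(t)·(-1,-1)), X_2 = e^(-t)(sin(t)·(0,1) - cos(t)·(-1,-1)).
General solution: C_1X_1 + C_2X_2.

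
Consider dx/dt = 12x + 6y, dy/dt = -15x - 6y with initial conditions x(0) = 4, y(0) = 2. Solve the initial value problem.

x(t) = 16e^(3t)sin(3t) + 4e^(3t)cos(3t), y(t) = -26e^(3t)sin(3t) + 2e^(3t)cos(3t)

Coefficient matrix A = [[12, 6], [-15, -6]].
Characteristic polynomial det(A - λI) = λ^2 - 6λ + 18 = 0.
Eigenvalues λ = 3 ± 3i (complex conjugate pair).
For λ=3+3i: an eigenvector is (1,-2) - i(-1,1) = (1 + i, -2 - i).
A real fundamental pair from Re and Im of e^((3+3i)t)v: X_1 = e^(3t)(cos(3t)·(1,-2) + sin(3t)·(-1,1)), X_2 = e^(3t)(sin(3t)·(1,-2) - cos(3t)·(-1,1)).
General solution: c_1X_1 + c_2X_2.
Applying x(0)=4, y(0)=2 gives c_1=-6, c_2=10.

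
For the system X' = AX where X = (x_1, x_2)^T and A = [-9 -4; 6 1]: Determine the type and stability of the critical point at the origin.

A = [[-9,-4],[6,1]]; det(A-λI) = λ^2 + 8λ + 15.
λ = -3, -5: both negative.

stable node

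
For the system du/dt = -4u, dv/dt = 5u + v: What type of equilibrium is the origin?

A = [[-4,0],[5,1]]; det(A-λI) = λ^2 + 3λ - 4.
λ = 1, -4: opposite signs.

saddle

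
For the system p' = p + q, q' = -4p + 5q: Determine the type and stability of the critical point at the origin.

unstable improper node

A = [[1,1],[-4,5]]; det(A-λI) = λ^2 - 6λ + 9.
repeated λ = 3 with a single eigenvector.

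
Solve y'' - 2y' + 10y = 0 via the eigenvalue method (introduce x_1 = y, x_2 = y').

y(t) = K_1e^(t)cos(3t) + K_2e^(t)sin(3t)

Let x_1 = y, x_2 = y'. Then x_1' = x_2 and x_2' = -10x_1 + 2x_2.
A = [[0,1],[-10,2]]; det(A-λI) = λ^2 - 2λ + 10.
Eigenvalues λ = 1 ± 3i.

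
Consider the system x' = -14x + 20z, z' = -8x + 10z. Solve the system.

Coefficient matrix A = [[-14, 20], [-8, 10]].
Characteristic polynomial det(A - λI) = λ^2 + 4λ + 20 = 0.
Eigenvalues λ = -2 ± 4i (complex conjugate pair).
For λ=-2+4i: an eigenvector is (-2,-1) - i(1,1) = (-2 - i, -1 - i).
A real fundamental pair from Re and Im of e^((-2+4i)t)v: X_1 = e^(-2t)(cos(4t)·(-2,-1) + sin(4t)·(1,1)), X_2 = e^(-2t)(sin(4t)·(-2,-1) - cos(4t)·(1,1)).
General solution: C_1X_1 + C_2X_2.

x(t) = C_1e^(-2t)sin(4t) - 2C_1e^(-2t)cos(4t) - 2C_2e^(-2t)sin(4t) - C_2e^(-2t)cos(4t), z(t) = C_1e^(-2t)sin(4t) - C_1e^(-2t)cos(4t) - C_2e^(-2t)sin(4t) - C_2e^(-2t)cos(4t)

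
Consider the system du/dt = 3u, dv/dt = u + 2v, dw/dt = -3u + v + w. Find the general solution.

Coefficient matrix A = [[3, 0, 0], [1, 2, 0], [-3, 1, 1]].
det(A - λI) = 0 gives eigenvalues λ = 1, 2, 3.
For λ=1: eigenvector (0,0,1).
For λ=2: eigenvector (0,1,1).
For λ=3: eigenvector (1,1,-1).
General solution: c_1e^(t)(0,0,1) + c_2e^(2t)(0,1,1) + c_3e^(3t)(1,1,-1).

u(t) = c_3e^(3t), v(t) = c_2e^(2t) + c_3e^(3t), w(t) = c_1e^(t) + c_2e^(2t) - c_3e^(3t)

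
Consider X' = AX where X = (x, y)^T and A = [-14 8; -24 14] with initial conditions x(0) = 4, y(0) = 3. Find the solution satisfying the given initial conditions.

Coefficient matrix A = [[-14, 8], [-24, 14]].
Characteristic polynomial det(A - λI) = λ^2 - 4 = 0.
Eigenvalues λ = -2, 2.
For λ=-2: (A-λI) row 1 is [-12, 8], so an eigenvector is (2, 3).
For λ=2: (A-λI) row 1 is [-16, 8], so an eigenvector is (1, 2).
General solution: C_1e^(-2t)(2,3) + C_2e^(2t)(1,2).
Applying x(0)=4, y(0)=3 gives C_1=5, C_2=-6.

x(t) = -6e^(2t) + 10e^(-2t), y(t) = -12e^(2t) + 15e^(-2t)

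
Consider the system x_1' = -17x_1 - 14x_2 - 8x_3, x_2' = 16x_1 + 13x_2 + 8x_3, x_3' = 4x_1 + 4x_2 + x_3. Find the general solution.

x_1(t) = K_1e^(-t) - K_2e^(-3t) - 2K_3e^(t), x_2(t) = K_2e^(-3t) + 2K_3e^(t), x_3(t) = -2K_1e^(-t) + K_3e^(t)

Coefficient matrix A = [[-17, -14, -8], [16, 13, 8], [4, 4, 1]].
det(A - λI) = 0 gives eigenvalues λ = -1, -3, 1.
For λ=-1: eigenvector (1,0,-2).
For λ=-3: eigenvector (-1,1,0).
For λ=1: eigenvector (-2,2,1).
General solution: K_1e^(-t)(1,0,-2) + K_2e^(-3t)(-1,1,0) + K_3e^(t)(-2,2,1).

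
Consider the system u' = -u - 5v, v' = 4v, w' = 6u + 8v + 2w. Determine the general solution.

u(t) = C_1e^(-t) - C_2e^(4t), v(t) = C_2e^(4t), w(t) = -2C_1e^(-t) + C_2e^(4t) + C_3e^(2t)

Coefficient matrix A = [[-1, -5, 0], [0, 4, 0], [6, 8, 2]].
det(A - λI) = 0 gives eigenvalues λ = -1, 4, 2.
For λ=-1: eigenvector (1,0,-2).
For λ=4: eigenvector (-1,1,1).
For λ=2: eigenvector (0,0,1).
General solution: C_1e^(-t)(1,0,-2) + C_2e^(4t)(-1,1,1) + C_3e^(2t)(0,0,1).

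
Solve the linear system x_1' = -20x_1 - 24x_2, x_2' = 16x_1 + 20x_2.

x_1(t) = -C_1e^(4t) - 3C_2e^(-4t), x_2(t) = C_1e^(4t) + 2C_2e^(-4t)

Coefficient matrix A = [[-20, -24], [16, 20]].
Characteristic polynomial det(A - λI) = λ^2 - 16 = 0.
Eigenvalues λ = 4, -4.
For λ=4: (A-λI) row 1 is [-24, -24], so an eigenvector is (-1, 1).
For λ=-4: (A-λI) row 1 is [-16, -24], so an eigenvector is (-3, 2).
General solution: C_1e^(4t)(-1,1) + C_2e^(-4t)(-3,2).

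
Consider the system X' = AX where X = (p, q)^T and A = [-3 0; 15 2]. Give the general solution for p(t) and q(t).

p(t) = -C_1e^(-3t), q(t) = 3C_1e^(-3t) - C_2e^(2t)

Coefficient matrix A = [[-3, 0], [15, 2]].
Characteristic polynomial det(A - λI) = λ^2 + λ - 6 = 0.
Eigenvalues λ = -3, 2.
For λ=-3: (A-λI) row 2 is [15, 5], so an eigenvector is (-1, 3).
For λ=2: (A-λI) row 1 is [-5, 0], so an eigenvector is (0, -1).
General solution: C_1e^(-3t)(-1,3) + C_2e^(2t)(0,-1).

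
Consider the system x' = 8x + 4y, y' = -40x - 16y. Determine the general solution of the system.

x(t) = -K_1e^(-4t)cos(4t) - K_2e^(-4t)sin(4t), y(t) = K_1e^(-4t)sin(4t) + 3K_1e^(-4t)cos(4t) + 3K_2e^(-4t)sin(4t) - K_2e^(-4t)cos(4t)

Coefficient matrix A = [[8, 4], [-40, -16]].
Characteristic polynomial det(A - λI) = λ^2 + 8λ + 32 = 0.
Eigenvalues λ = -4 ± 4i (complex conjugate pair).
For λ=-4+4i: an eigenvector is (-1,3) - i(0,1) = (-1, 3 - i).
A real fundamental pair from Re and Im of e^((-4+4i)t)v: X_1 = e^(-4t)(cos(4t)·(-1,3) + sin(4t)·(0,1)), X_2 = e^(-4t)(sin(4t)·(-1,3) - cos(4t)·(0,1)).
General solution: K_1X_1 + K_2X_2.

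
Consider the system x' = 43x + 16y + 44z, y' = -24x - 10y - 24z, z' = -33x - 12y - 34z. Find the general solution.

x(t) = 4K_1e^(2t) - 4K_2e^(-2t) + K_3e^(-t), y(t) = -2K_1e^(2t) + 3K_2e^(-2t), z(t) = -3K_1e^(2t) + 3K_2e^(-2t) - K_3e^(-t)

Coefficient matrix A = [[43, 16, 44], [-24, -10, -24], [-33, -12, -34]].
det(A - λI) = 0 gives eigenvalues λ = 2, -2, -1.
For λ=2: eigenvector (4,-2,-3).
For λ=-2: eigenvector (-4,3,3).
For λ=-1: eigenvector (1,0,-1).
General solution: K_1e^(2t)(4,-2,-3) + K_2e^(-2t)(-4,3,3) + K_3e^(-t)(1,0,-1).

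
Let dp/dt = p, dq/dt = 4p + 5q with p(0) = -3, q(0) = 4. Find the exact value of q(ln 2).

38

A = [[1,0],[4,5]]; eigenvalues λ = 5, 1.
Eigenvectors: (0,1) for λ=5, (1,-1) for λ=1.
From the initial condition, c_1 = 1, c_2 = -3.
q(ln 2) = (1)(2^5)(1) + (-3)(2^1)(-1) = 38.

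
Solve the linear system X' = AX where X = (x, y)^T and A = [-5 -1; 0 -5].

Coefficient matrix A = [[-5, -1], [0, -5]].
Characteristic polynomial det(A - λI) = λ^2 + 10λ + 25 = 0.
Single eigenvalue λ = -5 with algebraic multiplicity 2.
Eigenvector v = (-1,0); generalized eigenvector w with (A-λI)w=v is (-3,1).
General solution: e^(-5t)[C_1·v + C_2·(t·v + w)].

x(t) = -C_1e^(-5t) - C_2te^(-5t) - 3C_2e^(-5t), y(t) = C_2e^(-5t)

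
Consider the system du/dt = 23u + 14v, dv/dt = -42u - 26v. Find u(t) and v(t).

Coefficient matrix A = [[23, 14], [-42, -26]].
Characteristic polynomial det(A - λI) = λ^2 + 3λ - 10 = 0.
Eigenvalues λ = 2, -5.
For λ=2: (A-λI) row 1 is [21, 14], so an eigenvector is (-2, 3).
For λ=-5: (A-λI) row 1 is [28, 14], so an eigenvector is (1, -2).
General solution: c_1e^(2t)(-2,3) + c_2e^(-5t)(1,-2).

u(t) = -2c_1e^(2t) + c_2e^(-5t), v(t) = 3c_1e^(2t) - 2c_2e^(-5t)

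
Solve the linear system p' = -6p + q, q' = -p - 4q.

p(t) = C_1e^(-5t) + C_2te^(-5t) + C_2e^(-5t), q(t) = C_1e^(-5t) + C_2te^(-5t) + 2C_2e^(-5t)

Coefficient matrix A = [[-6, 1], [-1, -4]].
Characteristic polynomial det(A - λI) = λ^2 + 10λ + 25 = 0.
Single eigenvalue λ = -5 with algebraic multiplicity 2.
Eigenvector v = (1,1); generalized eigenvector w with (A-λI)w=v is (1,2).
General solution: e^(-5t)[C_1·v + C_2·(t·v + w)].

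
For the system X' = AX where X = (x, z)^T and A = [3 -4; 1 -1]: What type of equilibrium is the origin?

A = [[3,-4],[1,-1]]; det(A-λI) = λ^2 - 2λ + 1.
repeated λ = 1 with a single eigenvector.

unstable improper node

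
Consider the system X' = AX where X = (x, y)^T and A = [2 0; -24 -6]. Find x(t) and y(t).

Coefficient matrix A = [[2, 0], [-24, -6]].
Characteristic polynomial det(A - λI) = λ^2 + 4λ - 12 = 0.
Eigenvalues λ = -6, 2.
For λ=-6: (A-λI) row 1 is [8, 0], so an eigenvector is (0, -1).
For λ=2: (A-λI) row 2 is [-24, -8], so an eigenvector is (-1, 3).
General solution: K_1e^(-6t)(0,-1) + K_2e^(2t)(-1,3).

x(t) = -K_2e^(2t), y(t) = -K_1e^(-6t) + 3K_2e^(2t)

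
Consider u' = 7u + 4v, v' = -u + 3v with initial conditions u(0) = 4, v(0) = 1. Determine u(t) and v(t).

u(t) = 12te^(5t) + 4e^(5t), v(t) = -6te^(5t) + e^(5t)

Coefficient matrix A = [[7, 4], [-1, 3]].
Characteristic polynomial det(A - λI) = λ^2 - 10λ + 25 = 0.
Single eigenvalue λ = 5 with algebraic multiplicity 2.
Eigenvector v = (2,-1); generalized eigenvector w with (A-λI)w=v is (1,0).
General solution: e^(5t)[C_1·v + C_2·(t·v + w)].
Applying u(0)=4, v(0)=1 gives C_1=-1, C_2=6.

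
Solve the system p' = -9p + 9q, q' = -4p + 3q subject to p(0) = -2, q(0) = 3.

p(t) = 39te^(-3t) - 2e^(-3t), q(t) = 26te^(-3t) + 3e^(-3t)

Coefficient matrix A = [[-9, 9], [-4, 3]].
Characteristic polynomial det(A - λI) = λ^2 + 6λ + 9 = 0.
Single eigenvalue λ = -3 with algebraic multiplicity 2.
Eigenvector v = (-3,-2); generalized eigenvector w with (A-λI)w=v is (-1,-1).
General solution: e^(-3t)[K_1·v + K_2·(t·v + w)].
Applying p(0)=-2, q(0)=3 gives K_1=5, K_2=-13.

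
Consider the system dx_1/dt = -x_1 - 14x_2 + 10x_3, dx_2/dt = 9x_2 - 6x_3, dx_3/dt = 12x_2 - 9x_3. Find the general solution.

Coefficient matrix A = [[-1, -14, 10], [0, 9, -6], [0, 12, -9]].
det(A - λI) = 0 gives eigenvalues λ = -1, -3, 3.
For λ=-1: eigenvector (1,0,0).
For λ=-3: eigenvector (-3,1,2).
For λ=3: eigenvector (1,-1,-1).
General solution: c_1e^(-t)(1,0,0) + c_2e^(-3t)(-3,1,2) + c_3e^(3t)(1,-1,-1).

x_1(t) = c_1e^(-t) - 3c_2e^(-3t) + c_3e^(3t), x_2(t) = c_2e^(-3t) - c_3e^(3t), x_3(t) = 2c_2e^(-3t) - c_3e^(3t)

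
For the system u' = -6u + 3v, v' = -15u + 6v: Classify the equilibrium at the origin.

center

A = [[-6,3],[-15,6]]; det(A-λI) = λ^2 + 9.
λ = 0 ± 3i: zero real part.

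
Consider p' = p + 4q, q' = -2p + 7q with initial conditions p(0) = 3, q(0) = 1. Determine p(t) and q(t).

Coefficient matrix A = [[1, 4], [-2, 7]].
Characteristic polynomial det(A - λI) = λ^2 - 8λ + 15 = 0.
Eigenvalues λ = 3, 5.
For λ=3: (A-λI) row 1 is [-2, 4], so an eigenvector is (2, 1).
For λ=5: (A-λI) row 1 is [-4, 4], so an eigenvector is (-1, -1).
General solution: C_1e^(3t)(2,1) + C_2e^(5t)(-1,-1).
Applying p(0)=3, q(0)=1 gives C_1=2, C_2=1.

p(t) = -e^(5t) + 4e^(3t), q(t) = -e^(5t) + 2e^(3t)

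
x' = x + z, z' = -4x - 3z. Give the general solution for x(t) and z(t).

x(t) = -C_1e^(-t) - C_2te^(-t), z(t) = 2C_1e^(-t) + 2C_2te^(-t) - C_2e^(-t)

Coefficient matrix A = [[1, 1], [-4, -3]].
Characteristic polynomial det(A - λI) = λ^2 + 2λ + 1 = 0.
Single eigenvalue λ = -1 with algebraic multiplicity 2.
Eigenvector v = (-1,2); generalized eigenvector w with (A-λI)w=v is (0,-1).
General solution: e^(-t)[C_1·v + C_2·(t·v + w)].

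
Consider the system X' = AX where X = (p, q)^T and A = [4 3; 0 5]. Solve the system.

p(t) = K_1e^(4t) - 3K_2e^(5t), q(t) = -K_2e^(5t)

Coefficient matrix A = [[4, 3], [0, 5]].
Characteristic polynomial det(A - λI) = λ^2 - 9λ + 20 = 0.
Eigenvalues λ = 4, 5.
For λ=4: (A-λI) row 1 is [0, 3], so an eigenvector is (1, 0).
For λ=5: (A-λI) row 1 is [-1, 3], so an eigenvector is (-3, -1).
General solution: K_1e^(4t)(1,0) + K_2e^(5t)(-3,-1).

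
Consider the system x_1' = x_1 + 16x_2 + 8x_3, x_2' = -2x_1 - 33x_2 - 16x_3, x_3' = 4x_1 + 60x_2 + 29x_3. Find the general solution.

x_1(t) = c_2e^(t) - 2c_3e^(-3t), x_2(t) = c_1e^(-t) - c_2e^(t) + 6c_3e^(-3t), x_3(t) = -2c_1e^(-t) + 2c_2e^(t) - 11c_3e^(-3t)

Coefficient matrix A = [[1, 16, 8], [-2, -33, -16], [4, 60, 29]].
det(A - λI) = 0 gives eigenvalues λ = -1, 1, -3.
For λ=-1: eigenvector (0,1,-2).
For λ=1: eigenvector (1,-1,2).
For λ=-3: eigenvector (-2,6,-11).
General solution: c_1e^(-t)(0,1,-2) + c_2e^(t)(1,-1,2) + c_3e^(-3t)(-2,6,-11).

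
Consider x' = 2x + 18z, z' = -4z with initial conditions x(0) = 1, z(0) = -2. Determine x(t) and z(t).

x(t) = -5e^(2t) + 6e^(-4t), z(t) = -2e^(-4t)

Coefficient matrix A = [[2, 18], [0, -4]].
Characteristic polynomial det(A - λI) = λ^2 + 2λ - 8 = 0.
Eigenvalues λ = -4, 2.
For λ=-4: (A-λI) row 1 is [6, 18], so an eigenvector is (3, -1).
For λ=2: (A-λI) row 1 is [0, 18], so an eigenvector is (1, 0).
General solution: C_1e^(-4t)(3,-1) + C_2e^(2t)(1,0).
Applying x(0)=1, z(0)=-2 gives C_1=2, C_2=-5.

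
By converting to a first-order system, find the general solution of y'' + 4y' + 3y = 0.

y(t) = c_1e^(-t) + c_2e^(-3t)

Let x_1 = y, x_2 = y'. Then x_1' = x_2 and x_2' = -3x_1 - 4x_2.
A = [[0,1],[-3,-4]]; det(A-λI) = λ^2 + 4λ + 3.
Eigenvalues λ = -1, -3 with eigenvectors (1,-1), (1,-3).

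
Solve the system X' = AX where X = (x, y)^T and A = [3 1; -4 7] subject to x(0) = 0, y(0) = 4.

x(t) = 4te^(5t), y(t) = 8te^(5t) + 4e^(5t)

Coefficient matrix A = [[3, 1], [-4, 7]].
Characteristic polynomial det(A - λI) = λ^2 - 10λ + 25 = 0.
Single eigenvalue λ = 5 with algebraic multiplicity 2.
Eigenvector v = (-1,-2); generalized eigenvector w with (A-λI)w=v is (2,3).
General solution: e^(5t)[K_1·v + K_2·(t·v + w)].
Applying x(0)=0, y(0)=4 gives K_1=-8, K_2=-4.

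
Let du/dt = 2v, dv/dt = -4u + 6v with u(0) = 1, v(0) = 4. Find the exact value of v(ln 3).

A = [[0,2],[-4,6]]; eigenvalues λ = 4, 2.
Eigenvectors: (1,2) for λ=4, (-1,-1) for λ=2.
From the initial condition, c_1 = 3, c_2 = 2.
v(ln 3) = (3)(3^4)(2) + (2)(3^2)(-1) = 468.

468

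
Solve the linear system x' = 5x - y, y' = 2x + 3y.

x(t) = C_1e^(4t)sin(t) - C_2e^(4t)cos(t), y(t) = C_1e^(4t)sin(t) - C_1e^(4t)cos(t) - C_2e^(4t)sin(t) - C_2e^(4t)cos(t)

Coefficient matrix A = [[5, -1], [2, 3]].
Characteristic polynomial det(A - λI) = λ^2 - 8λ + 17 = 0.
Eigenvalues λ = 4 ± i (complex conjugate pair).
For λ=4+i: an eigenvector is (0,-1) - i(1,1) = (0 - i, -1 - i).
A real fundamental pair from Re and Im of e^((4+i)t)v: X_1 = e^(4t)(cos(t)·(0,-1) + sin(t)·(1,1)), X_2 = e^(4t)(sin(t)·(0,-1) - cos(t)·(1,1)).
General solution: C_1X_1 + C_2X_2.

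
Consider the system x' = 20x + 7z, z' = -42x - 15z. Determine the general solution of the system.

Coefficient matrix A = [[20, 7], [-42, -15]].
Characteristic polynomial det(A - λI) = λ^2 - 5λ - 6 = 0.
Eigenvalues λ = 6, -1.
For λ=6: (A-λI) row 1 is [14, 7], so an eigenvector is (1, -2).
For λ=-1: (A-λI) row 1 is [21, 7], so an eigenvector is (1, -3).
General solution: c_1e^(6t)(1,-2) + c_2e^(-t)(1,-3).

x(t) = c_1e^(6t) + c_2e^(-t), z(t) = -2c_1e^(6t) - 3c_2e^(-t)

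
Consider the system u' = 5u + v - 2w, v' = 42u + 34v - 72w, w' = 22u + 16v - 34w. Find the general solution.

Coefficient matrix A = [[5, 1, -2], [42, 34, -72], [22, 16, -34]].
det(A - λI) = 0 gives eigenvalues λ = 3, 4, -2.
For λ=3: eigenvector (-1,6,2).
For λ=4: eigenvector (1,1,1).
For λ=-2: eigenvector (0,2,1).
General solution: C_1e^(3t)(-1,6,2) + C_2e^(4t)(1,1,1) + C_3e^(-2t)(0,2,1).

u(t) = -C_1e^(3t) + C_2e^(4t), v(t) = 6C_1e^(3t) + C_2e^(4t) + 2C_3e^(-2t), w(t) = 2C_1e^(3t) + C_2e^(4t) + C_3e^(-2t)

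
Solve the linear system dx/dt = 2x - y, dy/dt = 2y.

x(t) = K_1e^(2t) + K_2te^(2t) - 3K_2e^(2t), y(t) = -K_2e^(2t)

Coefficient matrix A = [[2, -1], [0, 2]].
Characteristic polynomial det(A - λI) = λ^2 - 4λ + 4 = 0.
Single eigenvalue λ = 2 with algebraic multiplicity 2.
Eigenvector v = (1,0); generalized eigenvector w with (A-λI)w=v is (-3,-1).
General solution: e^(2t)[K_1·v + K_2·(t·v + w)].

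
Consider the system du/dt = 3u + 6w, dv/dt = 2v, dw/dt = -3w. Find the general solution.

Coefficient matrix A = [[3, 0, 6], [0, 2, 0], [0, 0, -3]].
det(A - λI) = 0 gives eigenvalues λ = -3, 2, 3.
For λ=-3: eigenvector (-1,0,1).
For λ=2: eigenvector (0,1,0).
For λ=3: eigenvector (1,0,0).
General solution: C_1e^(-3t)(-1,0,1) + C_2e^(2t)(0,1,0) + C_3e^(3t)(1,0,0).

u(t) = -C_1e^(-3t) + C_3e^(3t), v(t) = C_2e^(2t), w(t) = C_1e^(-3t)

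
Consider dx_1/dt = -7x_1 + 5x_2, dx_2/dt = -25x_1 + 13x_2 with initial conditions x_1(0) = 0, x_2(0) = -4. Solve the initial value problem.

Coefficient matrix A = [[-7, 5], [-25, 13]].
Characteristic polynomial det(A - λI) = λ^2 - 6λ + 34 = 0.
Eigenvalues λ = 3 ± 5i (complex conjugate pair).
For λ=3+5i: an eigenvector is (0,1) - i(1,2) = (0 - i, 1 - 2i).
A real fundamental pair from Re and Im of e^((3+5i)t)v: X_1 = e^(3t)(cos(5t)·(0,1) + sin(5t)·(1,2)), X_2 = e^(3t)(sin(5t)·(0,1) - cos(5t)·(1,2)).
General solution: K_1X_1 + K_2X_2.
Applying x_1(0)=0, x_2(0)=-4 gives K_1=-4, K_2=0.

x_1(t) = -4e^(3t)sin(5t), x_2(t) = -8e^(3t)sin(5t) - 4e^(3t)cos(5t)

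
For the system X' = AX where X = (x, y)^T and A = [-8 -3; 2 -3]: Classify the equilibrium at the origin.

stable node

A = [[-8,-3],[2,-3]]; det(A-λI) = λ^2 + 11λ + 30.
λ = -5, -6: both negative.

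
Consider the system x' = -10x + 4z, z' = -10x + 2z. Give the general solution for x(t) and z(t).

Coefficient matrix A = [[-10, 4], [-10, 2]].
Characteristic polynomial det(A - λI) = λ^2 + 8λ + 20 = 0.
Eigenvalues λ = -4 ± 2i (complex conjugate pair).
For λ=-4+2i: an eigenvector is (-1,-2) - i(-1,-1) = (-1 + i, -2 + i).
A real fundamental pair from Re and Im of e^((-4+2i)t)v: X_1 = e^(-4t)(cos(2t)·(-1,-2) + sin(2t)·(-1,-1)), X_2 = e^(-4t)(sin(2t)·(-1,-2) - cos(2t)·(-1,-1)).
General solution: C_1X_1 + C_2X_2.

x(t) = -C_1e^(-4t)sin(2t) - C_1e^(-4t)cos(2t) - C_2e^(-4t)sin(2t) + C_2e^(-4t)cos(2t), z(t) = -C_1e^(-4t)sin(2t) - 2C_1e^(-4t)cos(2t) - 2C_2e^(-4t)sin(2t) + C_2e^(-4t)cos(2t)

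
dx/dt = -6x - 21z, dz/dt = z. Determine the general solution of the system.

Coefficient matrix A = [[-6, -21], [0, 1]].
Characteristic polynomial det(A - λI) = λ^2 + 5λ - 6 = 0.
Eigenvalues λ = -6, 1.
For λ=-6: (A-λI) row 1 is [0, -21], so an eigenvector is (1, 0).
For λ=1: (A-λI) row 1 is [-7, -21], so an eigenvector is (-3, 1).
General solution: C_1e^(-6t)(1,0) + C_2e^(t)(-3,1).

x(t) = C_1e^(-6t) - 3C_2e^(t), z(t) = C_2e^(t)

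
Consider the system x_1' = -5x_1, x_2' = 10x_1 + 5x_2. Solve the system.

x_1(t) = -c_2e^(-5t), x_2(t) = c_1e^(5t) + c_2e^(-5t)

Coefficient matrix A = [[-5, 0], [10, 5]].
Characteristic polynomial det(A - λI) = λ^2 - 25 = 0.
Eigenvalues λ = 5, -5.
For λ=5: (A-λI) row 1 is [-10, 0], so an eigenvector is (0, 1).
For λ=-5: (A-λI) row 2 is [10, 10], so an eigenvector is (-1, 1).
General solution: c_1e^(5t)(0,1) + c_2e^(-5t)(-1,1).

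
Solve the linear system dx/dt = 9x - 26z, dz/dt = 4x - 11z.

Coefficient matrix A = [[9, -26], [4, -11]].
Characteristic polynomial det(A - λI) = λ^2 + 2λ + 5 = 0.
Eigenvalues λ = -1 ± 2i (complex conjugate pair).
For λ=-1+2i: an eigenvector is (-2,-1) - i(3,1) = (-2 - 3i, -1 - i).
A real fundamental pair from Re and Im of e^((-1+2i)t)v: X_1 = e^(-t)(cos(2t)·(-2,-1) + sin(2t)·(3,1)), X_2 = e^(-t)(sin(2t)·(-2,-1) - cos(2t)·(3,1)).
General solution: C_1X_1 + C_2X_2.

x(t) = 3C_1e^(-t)sin(2t) - 2C_1e^(-t)cos(2t) - 2C_2e^(-t)sin(2t) - 3C_2e^(-t)cos(2t), z(t) = C_1e^(-t)sin(2t) - C_1e^(-t)cos(2t) - C_2e^(-t)sin(2t) - C_2e^(-t)cos(2t)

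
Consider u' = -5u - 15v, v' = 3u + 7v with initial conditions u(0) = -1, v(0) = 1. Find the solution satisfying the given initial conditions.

u(t) = -3e^(t)sin(3t) - e^(t)cos(3t), v(t) = e^(t)sin(3t) + e^(t)cos(3t)

Coefficient matrix A = [[-5, -15], [3, 7]].
Characteristic polynomial det(A - λI) = λ^2 - 2λ + 10 = 0.
Eigenvalues λ = 1 ± 3i (complex conjugate pair).
For λ=1+3i: an eigenvector is (-2,1) - i(-1,0) = (-2 + i, 1).
A real fundamental pair from Re and Im of e^((1+3i)t)v: X_1 = e^(t)(cos(3t)·(-2,1) + sin(3t)·(-1,0)), X_2 = e^(t)(sin(3t)·(-2,1) - cos(3t)·(-1,0)).
General solution: C_1X_1 + C_2X_2.
Applying u(0)=-1, v(0)=1 gives C_1=1, C_2=1.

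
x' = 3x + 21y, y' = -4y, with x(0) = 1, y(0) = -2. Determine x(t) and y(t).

Coefficient matrix A = [[3, 21], [0, -4]].
Characteristic polynomial det(A - λI) = λ^2 + λ - 12 = 0.
Eigenvalues λ = 3, -4.
For λ=3: (A-λI) row 1 is [0, 21], so an eigenvector is (1, 0).
For λ=-4: (A-λI) row 1 is [7, 21], so an eigenvector is (3, -1).
General solution: c_1e^(3t)(1,0) + c_2e^(-4t)(3,-1).
Applying x(0)=1, y(0)=-2 gives c_1=-5, c_2=2.

x(t) = -5e^(3t) + 6e^(-4t), y(t) = -2e^(-4t)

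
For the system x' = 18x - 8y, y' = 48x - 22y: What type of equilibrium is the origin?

saddle

A = [[18,-8],[48,-22]]; det(A-λI) = λ^2 + 4λ - 12.
λ = -6, 2: opposite signs.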